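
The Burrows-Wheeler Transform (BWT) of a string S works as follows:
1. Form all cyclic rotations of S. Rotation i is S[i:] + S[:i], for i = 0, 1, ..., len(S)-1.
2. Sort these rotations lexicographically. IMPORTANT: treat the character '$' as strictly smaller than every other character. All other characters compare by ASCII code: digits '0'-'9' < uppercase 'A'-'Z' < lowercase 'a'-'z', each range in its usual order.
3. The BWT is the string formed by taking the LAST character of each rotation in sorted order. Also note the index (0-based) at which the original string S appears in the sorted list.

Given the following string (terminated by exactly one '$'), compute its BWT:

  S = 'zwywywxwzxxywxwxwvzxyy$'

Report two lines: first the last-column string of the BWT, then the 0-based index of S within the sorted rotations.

Answer: ywxxyyyzxwwwzxzyxwwx$wv
20

Derivation:
All 23 rotations (rotation i = S[i:]+S[:i]):
  rot[0] = zwywywxwzxxywxwxwvzxyy$
  rot[1] = wywywxwzxxywxwxwvzxyy$z
  rot[2] = ywywxwzxxywxwxwvzxyy$zw
  rot[3] = wywxwzxxywxwxwvzxyy$zwy
  rot[4] = ywxwzxxywxwxwvzxyy$zwyw
  rot[5] = wxwzxxywxwxwvzxyy$zwywy
  rot[6] = xwzxxywxwxwvzxyy$zwywyw
  rot[7] = wzxxywxwxwvzxyy$zwywywx
  rot[8] = zxxywxwxwvzxyy$zwywywxw
  rot[9] = xxywxwxwvzxyy$zwywywxwz
  rot[10] = xywxwxwvzxyy$zwywywxwzx
  rot[11] = ywxwxwvzxyy$zwywywxwzxx
  rot[12] = wxwxwvzxyy$zwywywxwzxxy
  rot[13] = xwxwvzxyy$zwywywxwzxxyw
  rot[14] = wxwvzxyy$zwywywxwzxxywx
  rot[15] = xwvzxyy$zwywywxwzxxywxw
  rot[16] = wvzxyy$zwywywxwzxxywxwx
  rot[17] = vzxyy$zwywywxwzxxywxwxw
  rot[18] = zxyy$zwywywxwzxxywxwxwv
  rot[19] = xyy$zwywywxwzxxywxwxwvz
  rot[20] = yy$zwywywxwzxxywxwxwvzx
  rot[21] = y$zwywywxwzxxywxwxwvzxy
  rot[22] = $zwywywxwzxxywxwxwvzxyy
Sorted (with $ < everything):
  sorted[0] = $zwywywxwzxxywxwxwvzxyy  (last char: 'y')
  sorted[1] = vzxyy$zwywywxwzxxywxwxw  (last char: 'w')
  sorted[2] = wvzxyy$zwywywxwzxxywxwx  (last char: 'x')
  sorted[3] = wxwvzxyy$zwywywxwzxxywx  (last char: 'x')
  sorted[4] = wxwxwvzxyy$zwywywxwzxxy  (last char: 'y')
  sorted[5] = wxwzxxywxwxwvzxyy$zwywy  (last char: 'y')
  sorted[6] = wywxwzxxywxwxwvzxyy$zwy  (last char: 'y')
  sorted[7] = wywywxwzxxywxwxwvzxyy$z  (last char: 'z')
  sorted[8] = wzxxywxwxwvzxyy$zwywywx  (last char: 'x')
  sorted[9] = xwvzxyy$zwywywxwzxxywxw  (last char: 'w')
  sorted[10] = xwxwvzxyy$zwywywxwzxxyw  (last char: 'w')
  sorted[11] = xwzxxywxwxwvzxyy$zwywyw  (last char: 'w')
  sorted[12] = xxywxwxwvzxyy$zwywywxwz  (last char: 'z')
  sorted[13] = xywxwxwvzxyy$zwywywxwzx  (last char: 'x')
  sorted[14] = xyy$zwywywxwzxxywxwxwvz  (last char: 'z')
  sorted[15] = y$zwywywxwzxxywxwxwvzxy  (last char: 'y')
  sorted[16] = ywxwxwvzxyy$zwywywxwzxx  (last char: 'x')
  sorted[17] = ywxwzxxywxwxwvzxyy$zwyw  (last char: 'w')
  sorted[18] = ywywxwzxxywxwxwvzxyy$zw  (last char: 'w')
  sorted[19] = yy$zwywywxwzxxywxwxwvzx  (last char: 'x')
  sorted[20] = zwywywxwzxxywxwxwvzxyy$  (last char: '$')
  sorted[21] = zxxywxwxwvzxyy$zwywywxw  (last char: 'w')
  sorted[22] = zxyy$zwywywxwzxxywxwxwv  (last char: 'v')
Last column: ywxxyyyzxwwwzxzyxwwx$wv
Original string S is at sorted index 20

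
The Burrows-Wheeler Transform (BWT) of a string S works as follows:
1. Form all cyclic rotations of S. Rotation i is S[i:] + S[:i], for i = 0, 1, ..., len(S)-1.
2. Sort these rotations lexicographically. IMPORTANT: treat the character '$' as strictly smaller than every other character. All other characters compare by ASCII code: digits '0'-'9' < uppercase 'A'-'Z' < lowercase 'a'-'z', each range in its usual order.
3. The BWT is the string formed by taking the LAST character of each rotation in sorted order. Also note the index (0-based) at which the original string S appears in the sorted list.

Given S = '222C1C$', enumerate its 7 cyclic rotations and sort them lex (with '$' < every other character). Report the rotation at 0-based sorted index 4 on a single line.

Answer: 2C1C$22

Derivation:
All 7 rotations (rotation i = S[i:]+S[:i]):
  rot[0] = 222C1C$
  rot[1] = 22C1C$2
  rot[2] = 2C1C$22
  rot[3] = C1C$222
  rot[4] = 1C$222C
  rot[5] = C$222C1
  rot[6] = $222C1C
Sorted (with $ < everything):
  sorted[0] = $222C1C
  sorted[1] = 1C$222C
  sorted[2] = 222C1C$
  sorted[3] = 22C1C$2
  sorted[4] = 2C1C$22
  sorted[5] = C$222C1
  sorted[6] = C1C$222
sorted[4] = 2C1C$22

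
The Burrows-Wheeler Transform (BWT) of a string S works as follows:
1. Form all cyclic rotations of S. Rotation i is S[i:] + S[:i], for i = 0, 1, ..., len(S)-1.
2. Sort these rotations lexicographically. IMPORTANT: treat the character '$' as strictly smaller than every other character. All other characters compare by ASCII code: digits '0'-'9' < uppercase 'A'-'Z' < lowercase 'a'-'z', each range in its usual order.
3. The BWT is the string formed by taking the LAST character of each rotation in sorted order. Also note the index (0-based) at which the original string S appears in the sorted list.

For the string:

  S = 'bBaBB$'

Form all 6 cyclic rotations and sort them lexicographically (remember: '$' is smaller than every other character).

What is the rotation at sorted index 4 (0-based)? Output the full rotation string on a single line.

All 6 rotations (rotation i = S[i:]+S[:i]):
  rot[0] = bBaBB$
  rot[1] = BaBB$b
  rot[2] = aBB$bB
  rot[3] = BB$bBa
  rot[4] = B$bBaB
  rot[5] = $bBaBB
Sorted (with $ < everything):
  sorted[0] = $bBaBB
  sorted[1] = B$bBaB
  sorted[2] = BB$bBa
  sorted[3] = BaBB$b
  sorted[4] = aBB$bB
  sorted[5] = bBaBB$
sorted[4] = aBB$bB

Answer: aBB$bB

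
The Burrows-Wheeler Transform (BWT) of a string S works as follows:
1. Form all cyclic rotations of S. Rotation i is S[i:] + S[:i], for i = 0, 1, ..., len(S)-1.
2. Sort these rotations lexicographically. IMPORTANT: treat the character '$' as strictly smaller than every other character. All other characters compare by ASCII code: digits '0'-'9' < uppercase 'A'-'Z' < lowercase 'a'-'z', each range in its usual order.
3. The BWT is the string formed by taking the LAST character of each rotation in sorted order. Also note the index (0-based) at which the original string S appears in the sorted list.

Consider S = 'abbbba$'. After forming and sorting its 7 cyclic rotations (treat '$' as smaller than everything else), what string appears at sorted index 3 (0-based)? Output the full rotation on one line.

Answer: ba$abbb

Derivation:
All 7 rotations (rotation i = S[i:]+S[:i]):
  rot[0] = abbbba$
  rot[1] = bbbba$a
  rot[2] = bbba$ab
  rot[3] = bba$abb
  rot[4] = ba$abbb
  rot[5] = a$abbbb
  rot[6] = $abbbba
Sorted (with $ < everything):
  sorted[0] = $abbbba
  sorted[1] = a$abbbb
  sorted[2] = abbbba$
  sorted[3] = ba$abbb
  sorted[4] = bba$abb
  sorted[5] = bbba$ab
  sorted[6] = bbbba$a
sorted[3] = ba$abbb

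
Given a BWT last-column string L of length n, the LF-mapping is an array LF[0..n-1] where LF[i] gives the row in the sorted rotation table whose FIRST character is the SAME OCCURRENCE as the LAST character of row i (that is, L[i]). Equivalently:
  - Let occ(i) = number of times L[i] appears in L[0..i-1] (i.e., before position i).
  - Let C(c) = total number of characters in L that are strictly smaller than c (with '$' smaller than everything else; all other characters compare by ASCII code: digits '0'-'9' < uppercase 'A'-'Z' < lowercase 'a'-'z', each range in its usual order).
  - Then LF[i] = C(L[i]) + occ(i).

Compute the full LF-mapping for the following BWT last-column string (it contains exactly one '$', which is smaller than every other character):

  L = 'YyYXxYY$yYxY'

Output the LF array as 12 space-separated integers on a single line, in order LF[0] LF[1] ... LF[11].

Answer: 2 10 3 1 8 4 5 0 11 6 9 7

Derivation:
Char counts: '$':1, 'X':1, 'Y':6, 'x':2, 'y':2
C (first-col start): C('$')=0, C('X')=1, C('Y')=2, C('x')=8, C('y')=10
L[0]='Y': occ=0, LF[0]=C('Y')+0=2+0=2
L[1]='y': occ=0, LF[1]=C('y')+0=10+0=10
L[2]='Y': occ=1, LF[2]=C('Y')+1=2+1=3
L[3]='X': occ=0, LF[3]=C('X')+0=1+0=1
L[4]='x': occ=0, LF[4]=C('x')+0=8+0=8
L[5]='Y': occ=2, LF[5]=C('Y')+2=2+2=4
L[6]='Y': occ=3, LF[6]=C('Y')+3=2+3=5
L[7]='$': occ=0, LF[7]=C('$')+0=0+0=0
L[8]='y': occ=1, LF[8]=C('y')+1=10+1=11
L[9]='Y': occ=4, LF[9]=C('Y')+4=2+4=6
L[10]='x': occ=1, LF[10]=C('x')+1=8+1=9
L[11]='Y': occ=5, LF[11]=C('Y')+5=2+5=7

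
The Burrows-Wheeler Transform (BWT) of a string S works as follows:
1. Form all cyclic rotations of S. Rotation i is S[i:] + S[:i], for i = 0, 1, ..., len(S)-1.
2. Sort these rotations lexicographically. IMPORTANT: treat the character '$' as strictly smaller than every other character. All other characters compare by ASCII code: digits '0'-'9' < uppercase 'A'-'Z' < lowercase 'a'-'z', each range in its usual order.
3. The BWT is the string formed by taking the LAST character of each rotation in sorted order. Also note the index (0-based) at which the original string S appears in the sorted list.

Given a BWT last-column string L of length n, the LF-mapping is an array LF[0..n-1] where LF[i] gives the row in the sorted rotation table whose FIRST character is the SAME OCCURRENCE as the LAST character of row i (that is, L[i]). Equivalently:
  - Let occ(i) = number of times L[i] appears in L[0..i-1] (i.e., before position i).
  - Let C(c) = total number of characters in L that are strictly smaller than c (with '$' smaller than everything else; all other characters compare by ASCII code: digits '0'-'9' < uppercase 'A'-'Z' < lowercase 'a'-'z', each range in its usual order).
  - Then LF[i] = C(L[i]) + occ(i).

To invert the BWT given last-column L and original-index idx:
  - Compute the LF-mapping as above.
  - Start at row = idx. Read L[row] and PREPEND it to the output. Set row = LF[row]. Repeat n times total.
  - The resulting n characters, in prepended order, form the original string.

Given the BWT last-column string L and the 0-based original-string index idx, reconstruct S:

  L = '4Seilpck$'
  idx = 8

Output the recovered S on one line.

Answer: pickleS4$

Derivation:
LF mapping: 1 2 4 5 7 8 3 6 0
Walk LF starting at row 8, prepending L[row]:
  step 1: row=8, L[8]='$', prepend. Next row=LF[8]=0
  step 2: row=0, L[0]='4', prepend. Next row=LF[0]=1
  step 3: row=1, L[1]='S', prepend. Next row=LF[1]=2
  step 4: row=2, L[2]='e', prepend. Next row=LF[2]=4
  step 5: row=4, L[4]='l', prepend. Next row=LF[4]=7
  step 6: row=7, L[7]='k', prepend. Next row=LF[7]=6
  step 7: row=6, L[6]='c', prepend. Next row=LF[6]=3
  step 8: row=3, L[3]='i', prepend. Next row=LF[3]=5
  step 9: row=5, L[5]='p', prepend. Next row=LF[5]=8
Reversed output: pickleS4$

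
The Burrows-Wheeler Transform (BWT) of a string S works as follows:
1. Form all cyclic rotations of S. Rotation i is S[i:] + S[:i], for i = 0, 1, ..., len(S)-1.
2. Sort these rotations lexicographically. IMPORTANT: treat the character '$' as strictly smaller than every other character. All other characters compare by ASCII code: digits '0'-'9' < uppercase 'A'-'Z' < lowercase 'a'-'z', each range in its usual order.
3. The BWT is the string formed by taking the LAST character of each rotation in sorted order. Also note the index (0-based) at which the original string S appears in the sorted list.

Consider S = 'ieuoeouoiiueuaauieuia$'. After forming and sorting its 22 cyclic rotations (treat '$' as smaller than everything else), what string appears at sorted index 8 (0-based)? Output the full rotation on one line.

Answer: ia$ieuoeouoiiueuaauieu

Derivation:
All 22 rotations (rotation i = S[i:]+S[:i]):
  rot[0] = ieuoeouoiiueuaauieuia$
  rot[1] = euoeouoiiueuaauieuia$i
  rot[2] = uoeouoiiueuaauieuia$ie
  rot[3] = oeouoiiueuaauieuia$ieu
  rot[4] = eouoiiueuaauieuia$ieuo
  rot[5] = ouoiiueuaauieuia$ieuoe
  rot[6] = uoiiueuaauieuia$ieuoeo
  rot[7] = oiiueuaauieuia$ieuoeou
  rot[8] = iiueuaauieuia$ieuoeouo
  rot[9] = iueuaauieuia$ieuoeouoi
  rot[10] = ueuaauieuia$ieuoeouoii
  rot[11] = euaauieuia$ieuoeouoiiu
  rot[12] = uaauieuia$ieuoeouoiiue
  rot[13] = aauieuia$ieuoeouoiiueu
  rot[14] = auieuia$ieuoeouoiiueua
  rot[15] = uieuia$ieuoeouoiiueuaa
  rot[16] = ieuia$ieuoeouoiiueuaau
  rot[17] = euia$ieuoeouoiiueuaaui
  rot[18] = uia$ieuoeouoiiueuaauie
  rot[19] = ia$ieuoeouoiiueuaauieu
  rot[20] = a$ieuoeouoiiueuaauieui
  rot[21] = $ieuoeouoiiueuaauieuia
Sorted (with $ < everything):
  sorted[0] = $ieuoeouoiiueuaauieuia
  sorted[1] = a$ieuoeouoiiueuaauieui
  sorted[2] = aauieuia$ieuoeouoiiueu
  sorted[3] = auieuia$ieuoeouoiiueua
  sorted[4] = eouoiiueuaauieuia$ieuo
  sorted[5] = euaauieuia$ieuoeouoiiu
  sorted[6] = euia$ieuoeouoiiueuaaui
  sorted[7] = euoeouoiiueuaauieuia$i
  sorted[8] = ia$ieuoeouoiiueuaauieu
  sorted[9] = ieuia$ieuoeouoiiueuaau
  sorted[10] = ieuoeouoiiueuaauieuia$
  sorted[11] = iiueuaauieuia$ieuoeouo
  sorted[12] = iueuaauieuia$ieuoeouoi
  sorted[13] = oeouoiiueuaauieuia$ieu
  sorted[14] = oiiueuaauieuia$ieuoeou
  sorted[15] = ouoiiueuaauieuia$ieuoe
  sorted[16] = uaauieuia$ieuoeouoiiue
  sorted[17] = ueuaauieuia$ieuoeouoii
  sorted[18] = uia$ieuoeouoiiueuaauie
  sorted[19] = uieuia$ieuoeouoiiueuaa
  sorted[20] = uoeouoiiueuaauieuia$ie
  sorted[21] = uoiiueuaauieuia$ieuoeo
sorted[8] = ia$ieuoeouoiiueuaauieu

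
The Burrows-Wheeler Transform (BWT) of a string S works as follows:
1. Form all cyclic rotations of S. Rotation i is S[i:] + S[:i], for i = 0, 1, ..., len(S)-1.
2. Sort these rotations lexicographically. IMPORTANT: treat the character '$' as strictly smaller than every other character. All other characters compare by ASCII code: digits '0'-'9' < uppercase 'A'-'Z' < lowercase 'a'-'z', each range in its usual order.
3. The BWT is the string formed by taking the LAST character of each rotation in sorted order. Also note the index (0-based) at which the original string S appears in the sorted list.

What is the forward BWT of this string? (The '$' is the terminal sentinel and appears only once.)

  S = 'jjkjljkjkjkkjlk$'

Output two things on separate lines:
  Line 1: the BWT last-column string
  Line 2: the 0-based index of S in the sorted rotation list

All 16 rotations (rotation i = S[i:]+S[:i]):
  rot[0] = jjkjljkjkjkkjlk$
  rot[1] = jkjljkjkjkkjlk$j
  rot[2] = kjljkjkjkkjlk$jj
  rot[3] = jljkjkjkkjlk$jjk
  rot[4] = ljkjkjkkjlk$jjkj
  rot[5] = jkjkjkkjlk$jjkjl
  rot[6] = kjkjkkjlk$jjkjlj
  rot[7] = jkjkkjlk$jjkjljk
  rot[8] = kjkkjlk$jjkjljkj
  rot[9] = jkkjlk$jjkjljkjk
  rot[10] = kkjlk$jjkjljkjkj
  rot[11] = kjlk$jjkjljkjkjk
  rot[12] = jlk$jjkjljkjkjkk
  rot[13] = lk$jjkjljkjkjkkj
  rot[14] = k$jjkjljkjkjkkjl
  rot[15] = $jjkjljkjkjkkjlk
Sorted (with $ < everything):
  sorted[0] = $jjkjljkjkjkkjlk  (last char: 'k')
  sorted[1] = jjkjljkjkjkkjlk$  (last char: '$')
  sorted[2] = jkjkjkkjlk$jjkjl  (last char: 'l')
  sorted[3] = jkjkkjlk$jjkjljk  (last char: 'k')
  sorted[4] = jkjljkjkjkkjlk$j  (last char: 'j')
  sorted[5] = jkkjlk$jjkjljkjk  (last char: 'k')
  sorted[6] = jljkjkjkkjlk$jjk  (last char: 'k')
  sorted[7] = jlk$jjkjljkjkjkk  (last char: 'k')
  sorted[8] = k$jjkjljkjkjkkjl  (last char: 'l')
  sorted[9] = kjkjkkjlk$jjkjlj  (last char: 'j')
  sorted[10] = kjkkjlk$jjkjljkj  (last char: 'j')
  sorted[11] = kjljkjkjkkjlk$jj  (last char: 'j')
  sorted[12] = kjlk$jjkjljkjkjk  (last char: 'k')
  sorted[13] = kkjlk$jjkjljkjkj  (last char: 'j')
  sorted[14] = ljkjkjkkjlk$jjkj  (last char: 'j')
  sorted[15] = lk$jjkjljkjkjkkj  (last char: 'j')
Last column: k$lkjkkkljjjkjjj
Original string S is at sorted index 1

Answer: k$lkjkkkljjjkjjj
1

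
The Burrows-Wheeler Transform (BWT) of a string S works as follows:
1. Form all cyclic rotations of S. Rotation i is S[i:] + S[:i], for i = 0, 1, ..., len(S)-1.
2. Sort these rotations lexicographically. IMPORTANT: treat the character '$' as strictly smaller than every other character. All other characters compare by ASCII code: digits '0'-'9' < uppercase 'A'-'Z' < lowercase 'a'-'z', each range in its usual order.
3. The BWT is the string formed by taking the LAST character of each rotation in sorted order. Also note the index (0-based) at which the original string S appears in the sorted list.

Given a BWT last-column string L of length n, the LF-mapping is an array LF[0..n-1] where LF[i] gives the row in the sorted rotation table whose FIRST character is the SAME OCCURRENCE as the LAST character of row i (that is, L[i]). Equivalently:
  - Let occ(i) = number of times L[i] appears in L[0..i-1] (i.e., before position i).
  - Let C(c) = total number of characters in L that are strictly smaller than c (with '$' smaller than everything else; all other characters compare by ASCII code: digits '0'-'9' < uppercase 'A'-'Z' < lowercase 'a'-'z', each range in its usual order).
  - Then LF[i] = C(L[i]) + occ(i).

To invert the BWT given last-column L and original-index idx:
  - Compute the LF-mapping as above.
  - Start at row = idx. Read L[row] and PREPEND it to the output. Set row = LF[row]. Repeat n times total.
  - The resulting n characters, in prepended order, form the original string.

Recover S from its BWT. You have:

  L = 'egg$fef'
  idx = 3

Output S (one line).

Answer: ffgege$

Derivation:
LF mapping: 1 5 6 0 3 2 4
Walk LF starting at row 3, prepending L[row]:
  step 1: row=3, L[3]='$', prepend. Next row=LF[3]=0
  step 2: row=0, L[0]='e', prepend. Next row=LF[0]=1
  step 3: row=1, L[1]='g', prepend. Next row=LF[1]=5
  step 4: row=5, L[5]='e', prepend. Next row=LF[5]=2
  step 5: row=2, L[2]='g', prepend. Next row=LF[2]=6
  step 6: row=6, L[6]='f', prepend. Next row=LF[6]=4
  step 7: row=4, L[4]='f', prepend. Next row=LF[4]=3
Reversed output: ffgege$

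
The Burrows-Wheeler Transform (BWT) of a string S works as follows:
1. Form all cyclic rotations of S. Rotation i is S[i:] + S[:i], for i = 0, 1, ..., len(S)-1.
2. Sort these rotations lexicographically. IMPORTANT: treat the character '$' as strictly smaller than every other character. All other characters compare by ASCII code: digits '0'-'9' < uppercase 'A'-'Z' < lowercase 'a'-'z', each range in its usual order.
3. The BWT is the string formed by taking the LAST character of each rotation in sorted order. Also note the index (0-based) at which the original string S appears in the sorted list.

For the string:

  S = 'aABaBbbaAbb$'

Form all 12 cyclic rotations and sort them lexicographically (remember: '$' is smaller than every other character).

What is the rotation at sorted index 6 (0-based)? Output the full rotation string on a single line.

Answer: aAbb$aABaBbb

Derivation:
All 12 rotations (rotation i = S[i:]+S[:i]):
  rot[0] = aABaBbbaAbb$
  rot[1] = ABaBbbaAbb$a
  rot[2] = BaBbbaAbb$aA
  rot[3] = aBbbaAbb$aAB
  rot[4] = BbbaAbb$aABa
  rot[5] = bbaAbb$aABaB
  rot[6] = baAbb$aABaBb
  rot[7] = aAbb$aABaBbb
  rot[8] = Abb$aABaBbba
  rot[9] = bb$aABaBbbaA
  rot[10] = b$aABaBbbaAb
  rot[11] = $aABaBbbaAbb
Sorted (with $ < everything):
  sorted[0] = $aABaBbbaAbb
  sorted[1] = ABaBbbaAbb$a
  sorted[2] = Abb$aABaBbba
  sorted[3] = BaBbbaAbb$aA
  sorted[4] = BbbaAbb$aABa
  sorted[5] = aABaBbbaAbb$
  sorted[6] = aAbb$aABaBbb
  sorted[7] = aBbbaAbb$aAB
  sorted[8] = b$aABaBbbaAb
  sorted[9] = baAbb$aABaBb
  sorted[10] = bb$aABaBbbaA
  sorted[11] = bbaAbb$aABaB
sorted[6] = aAbb$aABaBbb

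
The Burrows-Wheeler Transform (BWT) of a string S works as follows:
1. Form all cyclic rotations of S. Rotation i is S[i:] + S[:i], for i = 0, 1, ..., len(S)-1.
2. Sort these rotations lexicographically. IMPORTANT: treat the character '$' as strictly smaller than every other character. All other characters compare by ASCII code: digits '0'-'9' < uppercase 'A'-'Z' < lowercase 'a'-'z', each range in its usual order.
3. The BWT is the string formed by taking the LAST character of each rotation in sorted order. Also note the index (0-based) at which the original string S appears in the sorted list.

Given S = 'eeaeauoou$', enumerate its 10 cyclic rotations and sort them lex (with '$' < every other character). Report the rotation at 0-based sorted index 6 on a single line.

Answer: oou$eeaeau

Derivation:
All 10 rotations (rotation i = S[i:]+S[:i]):
  rot[0] = eeaeauoou$
  rot[1] = eaeauoou$e
  rot[2] = aeauoou$ee
  rot[3] = eauoou$eea
  rot[4] = auoou$eeae
  rot[5] = uoou$eeaea
  rot[6] = oou$eeaeau
  rot[7] = ou$eeaeauo
  rot[8] = u$eeaeauoo
  rot[9] = $eeaeauoou
Sorted (with $ < everything):
  sorted[0] = $eeaeauoou
  sorted[1] = aeauoou$ee
  sorted[2] = auoou$eeae
  sorted[3] = eaeauoou$e
  sorted[4] = eauoou$eea
  sorted[5] = eeaeauoou$
  sorted[6] = oou$eeaeau
  sorted[7] = ou$eeaeauo
  sorted[8] = u$eeaeauoo
  sorted[9] = uoou$eeaea
sorted[6] = oou$eeaeau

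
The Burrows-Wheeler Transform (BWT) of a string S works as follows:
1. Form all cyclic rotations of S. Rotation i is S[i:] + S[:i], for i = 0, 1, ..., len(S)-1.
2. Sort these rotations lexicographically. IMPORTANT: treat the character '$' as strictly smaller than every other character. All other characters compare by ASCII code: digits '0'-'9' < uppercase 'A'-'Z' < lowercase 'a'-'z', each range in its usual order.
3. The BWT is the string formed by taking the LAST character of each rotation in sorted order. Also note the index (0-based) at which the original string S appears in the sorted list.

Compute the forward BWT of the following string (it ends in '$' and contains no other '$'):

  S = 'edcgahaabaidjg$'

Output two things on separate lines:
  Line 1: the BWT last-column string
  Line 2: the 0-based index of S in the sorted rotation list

All 15 rotations (rotation i = S[i:]+S[:i]):
  rot[0] = edcgahaabaidjg$
  rot[1] = dcgahaabaidjg$e
  rot[2] = cgahaabaidjg$ed
  rot[3] = gahaabaidjg$edc
  rot[4] = ahaabaidjg$edcg
  rot[5] = haabaidjg$edcga
  rot[6] = aabaidjg$edcgah
  rot[7] = abaidjg$edcgaha
  rot[8] = baidjg$edcgahaa
  rot[9] = aidjg$edcgahaab
  rot[10] = idjg$edcgahaaba
  rot[11] = djg$edcgahaabai
  rot[12] = jg$edcgahaabaid
  rot[13] = g$edcgahaabaidj
  rot[14] = $edcgahaabaidjg
Sorted (with $ < everything):
  sorted[0] = $edcgahaabaidjg  (last char: 'g')
  sorted[1] = aabaidjg$edcgah  (last char: 'h')
  sorted[2] = abaidjg$edcgaha  (last char: 'a')
  sorted[3] = ahaabaidjg$edcg  (last char: 'g')
  sorted[4] = aidjg$edcgahaab  (last char: 'b')
  sorted[5] = baidjg$edcgahaa  (last char: 'a')
  sorted[6] = cgahaabaidjg$ed  (last char: 'd')
  sorted[7] = dcgahaabaidjg$e  (last char: 'e')
  sorted[8] = djg$edcgahaabai  (last char: 'i')
  sorted[9] = edcgahaabaidjg$  (last char: '$')
  sorted[10] = g$edcgahaabaidj  (last char: 'j')
  sorted[11] = gahaabaidjg$edc  (last char: 'c')
  sorted[12] = haabaidjg$edcga  (last char: 'a')
  sorted[13] = idjg$edcgahaaba  (last char: 'a')
  sorted[14] = jg$edcgahaabaid  (last char: 'd')
Last column: ghagbadei$jcaad
Original string S is at sorted index 9

Answer: ghagbadei$jcaad
9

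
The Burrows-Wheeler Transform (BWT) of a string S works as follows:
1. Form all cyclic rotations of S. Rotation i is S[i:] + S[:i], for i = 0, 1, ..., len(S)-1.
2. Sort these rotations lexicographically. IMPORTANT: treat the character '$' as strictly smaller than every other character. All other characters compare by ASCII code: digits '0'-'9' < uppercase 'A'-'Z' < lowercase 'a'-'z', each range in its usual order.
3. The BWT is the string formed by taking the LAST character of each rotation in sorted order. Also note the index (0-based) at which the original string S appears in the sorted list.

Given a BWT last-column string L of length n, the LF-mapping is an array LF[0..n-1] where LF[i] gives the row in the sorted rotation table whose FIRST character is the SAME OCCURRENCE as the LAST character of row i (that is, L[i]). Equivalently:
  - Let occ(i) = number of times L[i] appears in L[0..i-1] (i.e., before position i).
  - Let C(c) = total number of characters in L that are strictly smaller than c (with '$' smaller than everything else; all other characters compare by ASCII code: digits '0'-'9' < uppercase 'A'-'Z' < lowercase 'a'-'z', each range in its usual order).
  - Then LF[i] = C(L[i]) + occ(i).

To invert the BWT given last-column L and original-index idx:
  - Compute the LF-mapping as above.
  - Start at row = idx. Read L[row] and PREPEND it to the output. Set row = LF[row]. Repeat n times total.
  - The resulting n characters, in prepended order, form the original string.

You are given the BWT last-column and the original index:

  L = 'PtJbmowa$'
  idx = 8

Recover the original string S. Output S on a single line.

LF mapping: 2 7 1 4 5 6 8 3 0
Walk LF starting at row 8, prepending L[row]:
  step 1: row=8, L[8]='$', prepend. Next row=LF[8]=0
  step 2: row=0, L[0]='P', prepend. Next row=LF[0]=2
  step 3: row=2, L[2]='J', prepend. Next row=LF[2]=1
  step 4: row=1, L[1]='t', prepend. Next row=LF[1]=7
  step 5: row=7, L[7]='a', prepend. Next row=LF[7]=3
  step 6: row=3, L[3]='b', prepend. Next row=LF[3]=4
  step 7: row=4, L[4]='m', prepend. Next row=LF[4]=5
  step 8: row=5, L[5]='o', prepend. Next row=LF[5]=6
  step 9: row=6, L[6]='w', prepend. Next row=LF[6]=8
Reversed output: wombatJP$

Answer: wombatJP$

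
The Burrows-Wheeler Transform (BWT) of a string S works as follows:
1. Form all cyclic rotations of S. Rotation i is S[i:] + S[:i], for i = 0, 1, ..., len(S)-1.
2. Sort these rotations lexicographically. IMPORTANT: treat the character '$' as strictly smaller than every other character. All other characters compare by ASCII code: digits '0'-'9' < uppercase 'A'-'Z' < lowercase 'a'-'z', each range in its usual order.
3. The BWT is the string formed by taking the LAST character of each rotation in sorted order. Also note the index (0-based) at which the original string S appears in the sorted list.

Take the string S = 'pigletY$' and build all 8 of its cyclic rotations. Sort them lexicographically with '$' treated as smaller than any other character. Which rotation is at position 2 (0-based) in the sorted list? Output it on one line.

Answer: etY$pigl

Derivation:
All 8 rotations (rotation i = S[i:]+S[:i]):
  rot[0] = pigletY$
  rot[1] = igletY$p
  rot[2] = gletY$pi
  rot[3] = letY$pig
  rot[4] = etY$pigl
  rot[5] = tY$pigle
  rot[6] = Y$piglet
  rot[7] = $pigletY
Sorted (with $ < everything):
  sorted[0] = $pigletY
  sorted[1] = Y$piglet
  sorted[2] = etY$pigl
  sorted[3] = gletY$pi
  sorted[4] = igletY$p
  sorted[5] = letY$pig
  sorted[6] = pigletY$
  sorted[7] = tY$pigle
sorted[2] = etY$pigl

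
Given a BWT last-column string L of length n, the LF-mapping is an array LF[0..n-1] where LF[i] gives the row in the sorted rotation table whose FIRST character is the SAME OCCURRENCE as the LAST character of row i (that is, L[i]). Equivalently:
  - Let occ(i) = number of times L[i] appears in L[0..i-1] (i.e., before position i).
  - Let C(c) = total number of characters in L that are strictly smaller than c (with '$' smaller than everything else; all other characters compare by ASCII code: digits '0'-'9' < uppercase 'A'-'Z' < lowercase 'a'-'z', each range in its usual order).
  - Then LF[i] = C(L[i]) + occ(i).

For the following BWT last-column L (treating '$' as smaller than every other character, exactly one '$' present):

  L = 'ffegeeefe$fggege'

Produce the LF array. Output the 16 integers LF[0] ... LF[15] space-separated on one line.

Answer: 8 9 1 12 2 3 4 10 5 0 11 13 14 6 15 7

Derivation:
Char counts: '$':1, 'e':7, 'f':4, 'g':4
C (first-col start): C('$')=0, C('e')=1, C('f')=8, C('g')=12
L[0]='f': occ=0, LF[0]=C('f')+0=8+0=8
L[1]='f': occ=1, LF[1]=C('f')+1=8+1=9
L[2]='e': occ=0, LF[2]=C('e')+0=1+0=1
L[3]='g': occ=0, LF[3]=C('g')+0=12+0=12
L[4]='e': occ=1, LF[4]=C('e')+1=1+1=2
L[5]='e': occ=2, LF[5]=C('e')+2=1+2=3
L[6]='e': occ=3, LF[6]=C('e')+3=1+3=4
L[7]='f': occ=2, LF[7]=C('f')+2=8+2=10
L[8]='e': occ=4, LF[8]=C('e')+4=1+4=5
L[9]='$': occ=0, LF[9]=C('$')+0=0+0=0
L[10]='f': occ=3, LF[10]=C('f')+3=8+3=11
L[11]='g': occ=1, LF[11]=C('g')+1=12+1=13
L[12]='g': occ=2, LF[12]=C('g')+2=12+2=14
L[13]='e': occ=5, LF[13]=C('e')+5=1+5=6
L[14]='g': occ=3, LF[14]=C('g')+3=12+3=15
L[15]='e': occ=6, LF[15]=C('e')+6=1+6=7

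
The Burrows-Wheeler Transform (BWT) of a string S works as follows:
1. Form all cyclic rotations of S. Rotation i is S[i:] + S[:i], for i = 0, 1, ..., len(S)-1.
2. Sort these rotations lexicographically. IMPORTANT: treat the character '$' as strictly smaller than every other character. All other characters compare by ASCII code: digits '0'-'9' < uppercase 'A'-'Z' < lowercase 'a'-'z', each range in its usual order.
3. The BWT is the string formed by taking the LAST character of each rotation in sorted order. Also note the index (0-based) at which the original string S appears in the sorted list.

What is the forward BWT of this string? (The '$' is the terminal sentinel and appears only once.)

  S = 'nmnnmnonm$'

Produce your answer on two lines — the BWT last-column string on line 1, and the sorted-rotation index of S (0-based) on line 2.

Answer: mnnno$nmmn
5

Derivation:
All 10 rotations (rotation i = S[i:]+S[:i]):
  rot[0] = nmnnmnonm$
  rot[1] = mnnmnonm$n
  rot[2] = nnmnonm$nm
  rot[3] = nmnonm$nmn
  rot[4] = mnonm$nmnn
  rot[5] = nonm$nmnnm
  rot[6] = onm$nmnnmn
  rot[7] = nm$nmnnmno
  rot[8] = m$nmnnmnon
  rot[9] = $nmnnmnonm
Sorted (with $ < everything):
  sorted[0] = $nmnnmnonm  (last char: 'm')
  sorted[1] = m$nmnnmnon  (last char: 'n')
  sorted[2] = mnnmnonm$n  (last char: 'n')
  sorted[3] = mnonm$nmnn  (last char: 'n')
  sorted[4] = nm$nmnnmno  (last char: 'o')
  sorted[5] = nmnnmnonm$  (last char: '$')
  sorted[6] = nmnonm$nmn  (last char: 'n')
  sorted[7] = nnmnonm$nm  (last char: 'm')
  sorted[8] = nonm$nmnnm  (last char: 'm')
  sorted[9] = onm$nmnnmn  (last char: 'n')
Last column: mnnno$nmmn
Original string S is at sorted index 5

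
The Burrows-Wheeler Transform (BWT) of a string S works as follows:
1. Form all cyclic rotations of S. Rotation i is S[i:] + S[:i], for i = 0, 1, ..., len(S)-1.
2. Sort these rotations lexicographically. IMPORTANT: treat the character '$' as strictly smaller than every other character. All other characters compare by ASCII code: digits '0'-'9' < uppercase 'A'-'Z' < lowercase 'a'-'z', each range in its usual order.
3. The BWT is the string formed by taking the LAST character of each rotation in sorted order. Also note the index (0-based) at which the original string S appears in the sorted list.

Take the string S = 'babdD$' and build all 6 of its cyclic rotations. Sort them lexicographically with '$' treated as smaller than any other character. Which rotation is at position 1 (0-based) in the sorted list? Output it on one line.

Answer: D$babd

Derivation:
All 6 rotations (rotation i = S[i:]+S[:i]):
  rot[0] = babdD$
  rot[1] = abdD$b
  rot[2] = bdD$ba
  rot[3] = dD$bab
  rot[4] = D$babd
  rot[5] = $babdD
Sorted (with $ < everything):
  sorted[0] = $babdD
  sorted[1] = D$babd
  sorted[2] = abdD$b
  sorted[3] = babdD$
  sorted[4] = bdD$ba
  sorted[5] = dD$bab
sorted[1] = D$babd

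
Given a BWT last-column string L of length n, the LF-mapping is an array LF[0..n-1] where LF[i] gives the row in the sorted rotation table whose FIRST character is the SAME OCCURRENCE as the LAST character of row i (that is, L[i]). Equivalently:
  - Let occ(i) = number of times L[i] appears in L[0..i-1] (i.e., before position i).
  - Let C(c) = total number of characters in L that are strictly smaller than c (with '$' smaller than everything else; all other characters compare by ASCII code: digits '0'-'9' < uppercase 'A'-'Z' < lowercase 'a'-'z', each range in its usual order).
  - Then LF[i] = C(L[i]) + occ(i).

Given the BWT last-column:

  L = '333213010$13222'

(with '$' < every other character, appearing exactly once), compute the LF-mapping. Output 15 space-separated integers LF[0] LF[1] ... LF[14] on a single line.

Char counts: '$':1, '0':2, '1':3, '2':4, '3':5
C (first-col start): C('$')=0, C('0')=1, C('1')=3, C('2')=6, C('3')=10
L[0]='3': occ=0, LF[0]=C('3')+0=10+0=10
L[1]='3': occ=1, LF[1]=C('3')+1=10+1=11
L[2]='3': occ=2, LF[2]=C('3')+2=10+2=12
L[3]='2': occ=0, LF[3]=C('2')+0=6+0=6
L[4]='1': occ=0, LF[4]=C('1')+0=3+0=3
L[5]='3': occ=3, LF[5]=C('3')+3=10+3=13
L[6]='0': occ=0, LF[6]=C('0')+0=1+0=1
L[7]='1': occ=1, LF[7]=C('1')+1=3+1=4
L[8]='0': occ=1, LF[8]=C('0')+1=1+1=2
L[9]='$': occ=0, LF[9]=C('$')+0=0+0=0
L[10]='1': occ=2, LF[10]=C('1')+2=3+2=5
L[11]='3': occ=4, LF[11]=C('3')+4=10+4=14
L[12]='2': occ=1, LF[12]=C('2')+1=6+1=7
L[13]='2': occ=2, LF[13]=C('2')+2=6+2=8
L[14]='2': occ=3, LF[14]=C('2')+3=6+3=9

Answer: 10 11 12 6 3 13 1 4 2 0 5 14 7 8 9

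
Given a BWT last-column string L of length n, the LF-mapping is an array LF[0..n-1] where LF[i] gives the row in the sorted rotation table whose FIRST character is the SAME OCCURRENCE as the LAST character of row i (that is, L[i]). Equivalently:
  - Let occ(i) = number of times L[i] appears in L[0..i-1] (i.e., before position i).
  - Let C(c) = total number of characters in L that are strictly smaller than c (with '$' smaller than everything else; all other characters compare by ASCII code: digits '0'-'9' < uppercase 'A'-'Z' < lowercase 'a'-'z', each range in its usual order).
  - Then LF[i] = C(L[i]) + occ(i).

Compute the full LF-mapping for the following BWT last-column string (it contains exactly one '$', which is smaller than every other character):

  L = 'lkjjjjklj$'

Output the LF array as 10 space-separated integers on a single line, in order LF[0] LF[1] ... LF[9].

Answer: 8 6 1 2 3 4 7 9 5 0

Derivation:
Char counts: '$':1, 'j':5, 'k':2, 'l':2
C (first-col start): C('$')=0, C('j')=1, C('k')=6, C('l')=8
L[0]='l': occ=0, LF[0]=C('l')+0=8+0=8
L[1]='k': occ=0, LF[1]=C('k')+0=6+0=6
L[2]='j': occ=0, LF[2]=C('j')+0=1+0=1
L[3]='j': occ=1, LF[3]=C('j')+1=1+1=2
L[4]='j': occ=2, LF[4]=C('j')+2=1+2=3
L[5]='j': occ=3, LF[5]=C('j')+3=1+3=4
L[6]='k': occ=1, LF[6]=C('k')+1=6+1=7
L[7]='l': occ=1, LF[7]=C('l')+1=8+1=9
L[8]='j': occ=4, LF[8]=C('j')+4=1+4=5
L[9]='$': occ=0, LF[9]=C('$')+0=0+0=0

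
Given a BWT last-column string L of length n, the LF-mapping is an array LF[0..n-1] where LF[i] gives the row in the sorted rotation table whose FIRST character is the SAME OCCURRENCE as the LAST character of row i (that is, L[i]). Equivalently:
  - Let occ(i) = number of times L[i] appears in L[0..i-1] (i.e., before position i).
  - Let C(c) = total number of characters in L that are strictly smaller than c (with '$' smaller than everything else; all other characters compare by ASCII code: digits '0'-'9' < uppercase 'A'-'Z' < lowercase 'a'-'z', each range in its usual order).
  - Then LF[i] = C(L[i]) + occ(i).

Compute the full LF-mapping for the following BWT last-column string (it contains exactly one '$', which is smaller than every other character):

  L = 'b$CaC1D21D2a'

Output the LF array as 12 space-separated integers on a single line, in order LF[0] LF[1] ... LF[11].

Answer: 11 0 5 9 6 1 7 3 2 8 4 10

Derivation:
Char counts: '$':1, '1':2, '2':2, 'C':2, 'D':2, 'a':2, 'b':1
C (first-col start): C('$')=0, C('1')=1, C('2')=3, C('C')=5, C('D')=7, C('a')=9, C('b')=11
L[0]='b': occ=0, LF[0]=C('b')+0=11+0=11
L[1]='$': occ=0, LF[1]=C('$')+0=0+0=0
L[2]='C': occ=0, LF[2]=C('C')+0=5+0=5
L[3]='a': occ=0, LF[3]=C('a')+0=9+0=9
L[4]='C': occ=1, LF[4]=C('C')+1=5+1=6
L[5]='1': occ=0, LF[5]=C('1')+0=1+0=1
L[6]='D': occ=0, LF[6]=C('D')+0=7+0=7
L[7]='2': occ=0, LF[7]=C('2')+0=3+0=3
L[8]='1': occ=1, LF[8]=C('1')+1=1+1=2
L[9]='D': occ=1, LF[9]=C('D')+1=7+1=8
L[10]='2': occ=1, LF[10]=C('2')+1=3+1=4
L[11]='a': occ=1, LF[11]=C('a')+1=9+1=10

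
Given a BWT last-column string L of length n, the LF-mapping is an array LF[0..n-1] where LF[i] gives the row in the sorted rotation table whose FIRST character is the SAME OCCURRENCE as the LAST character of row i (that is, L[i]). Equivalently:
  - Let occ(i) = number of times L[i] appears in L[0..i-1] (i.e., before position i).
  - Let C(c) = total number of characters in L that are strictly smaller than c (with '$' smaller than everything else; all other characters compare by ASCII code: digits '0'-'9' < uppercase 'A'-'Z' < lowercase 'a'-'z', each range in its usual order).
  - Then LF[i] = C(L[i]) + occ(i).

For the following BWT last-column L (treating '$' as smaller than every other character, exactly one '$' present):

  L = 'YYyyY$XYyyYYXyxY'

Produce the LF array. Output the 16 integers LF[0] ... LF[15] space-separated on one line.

Answer: 3 4 11 12 5 0 1 6 13 14 7 8 2 15 10 9

Derivation:
Char counts: '$':1, 'X':2, 'Y':7, 'x':1, 'y':5
C (first-col start): C('$')=0, C('X')=1, C('Y')=3, C('x')=10, C('y')=11
L[0]='Y': occ=0, LF[0]=C('Y')+0=3+0=3
L[1]='Y': occ=1, LF[1]=C('Y')+1=3+1=4
L[2]='y': occ=0, LF[2]=C('y')+0=11+0=11
L[3]='y': occ=1, LF[3]=C('y')+1=11+1=12
L[4]='Y': occ=2, LF[4]=C('Y')+2=3+2=5
L[5]='$': occ=0, LF[5]=C('$')+0=0+0=0
L[6]='X': occ=0, LF[6]=C('X')+0=1+0=1
L[7]='Y': occ=3, LF[7]=C('Y')+3=3+3=6
L[8]='y': occ=2, LF[8]=C('y')+2=11+2=13
L[9]='y': occ=3, LF[9]=C('y')+3=11+3=14
L[10]='Y': occ=4, LF[10]=C('Y')+4=3+4=7
L[11]='Y': occ=5, LF[11]=C('Y')+5=3+5=8
L[12]='X': occ=1, LF[12]=C('X')+1=1+1=2
L[13]='y': occ=4, LF[13]=C('y')+4=11+4=15
L[14]='x': occ=0, LF[14]=C('x')+0=10+0=10
L[15]='Y': occ=6, LF[15]=C('Y')+6=3+6=9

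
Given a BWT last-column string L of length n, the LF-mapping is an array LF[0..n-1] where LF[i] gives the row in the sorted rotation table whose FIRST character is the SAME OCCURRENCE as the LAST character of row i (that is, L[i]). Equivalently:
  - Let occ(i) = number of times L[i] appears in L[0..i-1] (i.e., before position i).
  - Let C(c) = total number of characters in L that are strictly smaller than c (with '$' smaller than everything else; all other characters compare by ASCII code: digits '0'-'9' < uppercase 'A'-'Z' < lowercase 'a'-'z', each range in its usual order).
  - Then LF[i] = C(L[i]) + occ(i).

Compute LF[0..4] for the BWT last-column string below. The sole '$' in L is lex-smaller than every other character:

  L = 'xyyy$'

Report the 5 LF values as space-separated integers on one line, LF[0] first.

Char counts: '$':1, 'x':1, 'y':3
C (first-col start): C('$')=0, C('x')=1, C('y')=2
L[0]='x': occ=0, LF[0]=C('x')+0=1+0=1
L[1]='y': occ=0, LF[1]=C('y')+0=2+0=2
L[2]='y': occ=1, LF[2]=C('y')+1=2+1=3
L[3]='y': occ=2, LF[3]=C('y')+2=2+2=4
L[4]='$': occ=0, LF[4]=C('$')+0=0+0=0

Answer: 1 2 3 4 0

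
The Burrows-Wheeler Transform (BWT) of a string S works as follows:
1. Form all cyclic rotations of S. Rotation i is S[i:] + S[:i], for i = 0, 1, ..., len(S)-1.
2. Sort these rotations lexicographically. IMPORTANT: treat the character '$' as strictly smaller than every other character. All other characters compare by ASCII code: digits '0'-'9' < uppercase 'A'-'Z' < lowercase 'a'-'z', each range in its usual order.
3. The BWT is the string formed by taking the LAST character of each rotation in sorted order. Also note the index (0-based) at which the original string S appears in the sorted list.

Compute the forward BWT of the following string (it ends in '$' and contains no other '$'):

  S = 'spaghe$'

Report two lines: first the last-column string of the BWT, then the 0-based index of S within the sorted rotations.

Answer: ephags$
6

Derivation:
All 7 rotations (rotation i = S[i:]+S[:i]):
  rot[0] = spaghe$
  rot[1] = paghe$s
  rot[2] = aghe$sp
  rot[3] = ghe$spa
  rot[4] = he$spag
  rot[5] = e$spagh
  rot[6] = $spaghe
Sorted (with $ < everything):
  sorted[0] = $spaghe  (last char: 'e')
  sorted[1] = aghe$sp  (last char: 'p')
  sorted[2] = e$spagh  (last char: 'h')
  sorted[3] = ghe$spa  (last char: 'a')
  sorted[4] = he$spag  (last char: 'g')
  sorted[5] = paghe$s  (last char: 's')
  sorted[6] = spaghe$  (last char: '$')
Last column: ephags$
Original string S is at sorted index 6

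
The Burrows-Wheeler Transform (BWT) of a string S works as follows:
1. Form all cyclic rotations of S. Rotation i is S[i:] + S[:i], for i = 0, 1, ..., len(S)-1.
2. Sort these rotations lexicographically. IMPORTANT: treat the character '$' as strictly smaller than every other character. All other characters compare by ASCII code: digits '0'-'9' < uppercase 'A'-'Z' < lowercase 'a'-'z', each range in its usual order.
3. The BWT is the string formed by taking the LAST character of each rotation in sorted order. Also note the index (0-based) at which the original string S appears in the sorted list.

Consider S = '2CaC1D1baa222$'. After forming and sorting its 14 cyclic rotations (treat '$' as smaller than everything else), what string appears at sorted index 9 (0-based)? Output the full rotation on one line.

Answer: D1baa222$2CaC1

Derivation:
All 14 rotations (rotation i = S[i:]+S[:i]):
  rot[0] = 2CaC1D1baa222$
  rot[1] = CaC1D1baa222$2
  rot[2] = aC1D1baa222$2C
  rot[3] = C1D1baa222$2Ca
  rot[4] = 1D1baa222$2CaC
  rot[5] = D1baa222$2CaC1
  rot[6] = 1baa222$2CaC1D
  rot[7] = baa222$2CaC1D1
  rot[8] = aa222$2CaC1D1b
  rot[9] = a222$2CaC1D1ba
  rot[10] = 222$2CaC1D1baa
  rot[11] = 22$2CaC1D1baa2
  rot[12] = 2$2CaC1D1baa22
  rot[13] = $2CaC1D1baa222
Sorted (with $ < everything):
  sorted[0] = $2CaC1D1baa222
  sorted[1] = 1D1baa222$2CaC
  sorted[2] = 1baa222$2CaC1D
  sorted[3] = 2$2CaC1D1baa22
  sorted[4] = 22$2CaC1D1baa2
  sorted[5] = 222$2CaC1D1baa
  sorted[6] = 2CaC1D1baa222$
  sorted[7] = C1D1baa222$2Ca
  sorted[8] = CaC1D1baa222$2
  sorted[9] = D1baa222$2CaC1
  sorted[10] = a222$2CaC1D1ba
  sorted[11] = aC1D1baa222$2C
  sorted[12] = aa222$2CaC1D1b
  sorted[13] = baa222$2CaC1D1
sorted[9] = D1baa222$2CaC1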